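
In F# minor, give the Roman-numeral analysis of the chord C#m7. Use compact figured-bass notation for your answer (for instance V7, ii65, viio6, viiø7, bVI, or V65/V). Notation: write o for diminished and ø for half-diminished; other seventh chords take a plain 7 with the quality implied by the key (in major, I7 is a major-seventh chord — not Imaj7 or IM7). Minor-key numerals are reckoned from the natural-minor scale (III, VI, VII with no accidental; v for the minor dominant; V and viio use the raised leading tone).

The pitches C#-E-G#-B form a minor seventh chord rooted on C#.
In F# minor, C# is the dominant; the diatonic minor seventh chord there is v7.

v7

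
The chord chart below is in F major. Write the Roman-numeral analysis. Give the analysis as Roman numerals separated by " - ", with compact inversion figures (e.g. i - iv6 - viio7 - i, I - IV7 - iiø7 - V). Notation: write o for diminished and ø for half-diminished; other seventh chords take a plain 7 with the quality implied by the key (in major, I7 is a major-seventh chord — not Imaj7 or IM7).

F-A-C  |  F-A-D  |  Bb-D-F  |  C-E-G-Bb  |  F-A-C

F-A-C has root F, degree 1 in F major, so I.
F-A-D: minor triad on D = scale degree 6 → vi6.
Bb-D-F has root Bb, degree 4 in F major, so IV.
C-E-G-Bb: root C is the dominant; dominant seventh chord there is V7.
F-A-C: major triad on F = scale degree 1 → I.

I - vi6 - IV - V7 - I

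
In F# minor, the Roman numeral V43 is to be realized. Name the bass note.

V in F# minor has root C#; the chord is C#-E#-G#-B.
The figure 43 means second inversion — the fifth is in the bass.

G#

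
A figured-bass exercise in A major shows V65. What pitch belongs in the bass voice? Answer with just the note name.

V in A major has root E; the chord is E-G#-B-D.
The figure 65 means first inversion — the third is in the bass.

G#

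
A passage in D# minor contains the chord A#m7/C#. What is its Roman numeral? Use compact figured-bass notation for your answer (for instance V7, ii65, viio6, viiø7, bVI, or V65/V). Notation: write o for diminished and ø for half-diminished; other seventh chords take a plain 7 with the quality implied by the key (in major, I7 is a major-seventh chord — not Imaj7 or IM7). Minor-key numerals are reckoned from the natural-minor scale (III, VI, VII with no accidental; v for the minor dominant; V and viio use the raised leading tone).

v65

The pitches A#-C#-E#-G# form a minor seventh chord rooted on A#.
A# is scale degree 5 in D# minor, and a minor seventh chord on that degree is written v7.
With C# in the bass the chord is in first inversion, so the figured bass is 65.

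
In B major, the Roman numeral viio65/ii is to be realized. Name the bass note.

The applied chord viio65/ii is rooted on B#: B#-D#-F#-A.
The figure 65 means first inversion — the third is in the bass.

D#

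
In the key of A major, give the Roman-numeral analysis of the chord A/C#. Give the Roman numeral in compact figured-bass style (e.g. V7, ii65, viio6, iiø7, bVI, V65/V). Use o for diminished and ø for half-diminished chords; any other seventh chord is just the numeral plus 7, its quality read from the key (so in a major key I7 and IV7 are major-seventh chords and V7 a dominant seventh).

The pitches A-C#-E form a major triad rooted on A.
A is scale degree 1 in A major, and a major triad on that degree is written I.
With C# in the bass the chord is in first inversion, so the figured bass is 6.

I6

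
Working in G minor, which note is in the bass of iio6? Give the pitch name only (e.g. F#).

C

iio in G minor has root A; the chord is A-C-Eb.
The figure 6 means first inversion — the third is in the bass.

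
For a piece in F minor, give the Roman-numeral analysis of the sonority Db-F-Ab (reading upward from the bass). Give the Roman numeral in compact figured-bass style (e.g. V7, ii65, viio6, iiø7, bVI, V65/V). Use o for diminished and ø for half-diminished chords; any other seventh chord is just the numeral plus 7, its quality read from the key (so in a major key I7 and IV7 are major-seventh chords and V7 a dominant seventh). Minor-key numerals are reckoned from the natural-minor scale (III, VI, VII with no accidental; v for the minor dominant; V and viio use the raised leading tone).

VI

The pitches Db-F-Ab form a major triad rooted on Db.
Db is scale degree 6 in F minor, and a major triad on that degree is written VI.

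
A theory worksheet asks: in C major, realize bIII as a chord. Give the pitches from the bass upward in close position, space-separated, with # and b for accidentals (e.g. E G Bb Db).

Scale degree 3 in C major is E; lowering it a half step gives Eb. bIII is a major triad on the lowered third degree, borrowed from the parallel minor.
So the chord is Eb-G-Bb.

Eb G Bb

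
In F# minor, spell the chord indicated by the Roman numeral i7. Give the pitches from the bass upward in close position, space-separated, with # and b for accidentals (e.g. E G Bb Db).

F# A C# E

In F# minor, scale degree 1 is F#, and the diatonic chord built there is a minor seventh chord.
That chord is spelled F#-A-C#-E.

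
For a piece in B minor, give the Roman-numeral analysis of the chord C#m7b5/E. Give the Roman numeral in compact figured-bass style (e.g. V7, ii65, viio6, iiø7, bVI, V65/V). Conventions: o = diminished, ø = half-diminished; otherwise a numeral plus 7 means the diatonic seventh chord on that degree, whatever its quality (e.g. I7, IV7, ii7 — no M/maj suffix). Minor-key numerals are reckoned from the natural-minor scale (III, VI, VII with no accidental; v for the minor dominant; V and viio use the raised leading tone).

Stacked in thirds the chord is C#-E-G-B: a half-diminished seventh chord on C#.
C# is scale degree 2 in B minor, and a half-diminished seventh chord on that degree is written iiø7.
With E in the bass the chord is in first inversion, so the figured bass is 65.

iiø65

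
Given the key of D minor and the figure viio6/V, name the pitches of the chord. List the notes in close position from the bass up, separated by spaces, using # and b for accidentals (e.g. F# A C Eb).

B D G#

The slash marks an applied leading-tone chord: viio of V. In D minor, V is A, so the leading tone to it is G#, a half step below.
Building a diminished triad on G# gives G#-B-D.
With the 6 figure the chord is in first inversion; from the bass B upward in close position it reads B-D-G#.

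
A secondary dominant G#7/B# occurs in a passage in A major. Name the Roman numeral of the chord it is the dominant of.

The chord is a dominant seventh chord on G#.
A dominant resolves down a perfect fifth: G# → C#. In A major, C# is scale degree 3, i.e. iii.

iii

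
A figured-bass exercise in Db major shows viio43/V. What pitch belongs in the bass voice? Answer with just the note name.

The applied chord viio43/V is rooted on G: G-Bb-Db-Fb.
The figure 43 means second inversion — the fifth is in the bass.

Db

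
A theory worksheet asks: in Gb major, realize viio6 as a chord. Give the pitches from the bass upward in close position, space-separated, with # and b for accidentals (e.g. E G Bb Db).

Ab Cb F

In Gb major, the seventh degree is F, and the diatonic chord built there is a diminished triad.
That chord is spelled F-Ab-Cb.
With the 6 figure the chord is in first inversion; from the bass Ab upward in close position it reads Ab-Cb-F.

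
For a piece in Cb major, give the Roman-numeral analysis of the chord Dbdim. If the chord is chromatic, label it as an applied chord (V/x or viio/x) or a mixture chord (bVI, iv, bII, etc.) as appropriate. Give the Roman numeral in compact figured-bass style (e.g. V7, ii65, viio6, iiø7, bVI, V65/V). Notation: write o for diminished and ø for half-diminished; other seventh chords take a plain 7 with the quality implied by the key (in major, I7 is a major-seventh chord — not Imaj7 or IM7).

iio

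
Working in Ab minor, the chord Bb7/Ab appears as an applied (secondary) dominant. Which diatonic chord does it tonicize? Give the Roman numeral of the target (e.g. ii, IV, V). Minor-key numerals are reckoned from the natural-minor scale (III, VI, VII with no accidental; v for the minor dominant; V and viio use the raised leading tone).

V

The chord is a dominant seventh chord on Bb.
A dominant resolves down a perfect fifth: Bb → Eb. In Ab minor, Eb is scale degree 5, i.e. V.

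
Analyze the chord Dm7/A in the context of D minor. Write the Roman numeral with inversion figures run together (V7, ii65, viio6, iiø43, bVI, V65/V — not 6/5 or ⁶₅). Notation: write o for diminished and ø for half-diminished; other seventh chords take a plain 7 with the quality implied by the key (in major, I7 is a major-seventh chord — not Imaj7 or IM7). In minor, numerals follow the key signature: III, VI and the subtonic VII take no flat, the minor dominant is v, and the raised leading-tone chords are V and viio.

The pitches D-F-A-C form a minor seventh chord rooted on D.
In D minor, D is the tonic; the diatonic minor seventh chord there is i7.
With A in the bass the chord is in second inversion, so the figured bass is 43.

i43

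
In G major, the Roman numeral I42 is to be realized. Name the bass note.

I in G major has root G; the chord is G-B-D-F#.
The figure 42 means third inversion — the seventh is in the bass.

F#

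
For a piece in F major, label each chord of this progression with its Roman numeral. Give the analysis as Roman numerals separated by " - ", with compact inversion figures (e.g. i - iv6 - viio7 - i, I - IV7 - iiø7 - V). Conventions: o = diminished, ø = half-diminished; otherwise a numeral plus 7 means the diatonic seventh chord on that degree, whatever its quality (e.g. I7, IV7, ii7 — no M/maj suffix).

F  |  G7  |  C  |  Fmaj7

F: major triad on F = scale degree 1 → I.
G7 is the secondary dominant of V (dominant seventh chord on G): V7/V.
C: major triad on C = scale degree 5 → V.
Fmaj7 has root F, degree 1 in F major, so I7.

I - V7/V - V - I7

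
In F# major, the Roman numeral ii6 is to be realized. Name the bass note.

ii in F# major has root G#; the chord is G#-B-D#.
The figure 6 means first inversion — the third is in the bass.

B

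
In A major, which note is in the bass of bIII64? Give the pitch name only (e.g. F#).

bIII in A major has root C; the chord is C-E-G.
The figure 64 means second inversion — the fifth is in the bass.

G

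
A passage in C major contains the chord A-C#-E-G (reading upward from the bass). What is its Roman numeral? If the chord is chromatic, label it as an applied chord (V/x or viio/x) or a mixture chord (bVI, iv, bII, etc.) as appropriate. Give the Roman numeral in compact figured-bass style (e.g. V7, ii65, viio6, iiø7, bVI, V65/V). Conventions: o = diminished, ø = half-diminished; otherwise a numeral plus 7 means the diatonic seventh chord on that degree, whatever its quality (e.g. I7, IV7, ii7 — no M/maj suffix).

V7/ii

Stacked in thirds the chord is A-C#-E-G: a dominant seventh chord on A.
A is not a diatonic chord root with this quality in C major, but it lies a perfect fifth above D (ii), so the chord functions as an applied dominant of ii.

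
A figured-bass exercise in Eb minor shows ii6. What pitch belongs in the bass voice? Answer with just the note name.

ii in Eb minor has root F; the chord is F-Ab-C.
The figure 6 means first inversion — the third is in the bass.

Ab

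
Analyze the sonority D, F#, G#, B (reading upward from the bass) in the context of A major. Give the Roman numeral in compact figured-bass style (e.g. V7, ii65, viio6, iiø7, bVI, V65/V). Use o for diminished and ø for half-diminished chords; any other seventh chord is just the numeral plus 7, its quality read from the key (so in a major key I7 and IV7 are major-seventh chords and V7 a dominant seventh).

The pitches G#-B-D-F# form a half-diminished seventh chord rooted on G#.
G# is scale degree 7 in A major, and a half-diminished seventh chord on that degree is written viiø7.
With D in the bass the chord is in second inversion, so the figured bass is 43.

viiø43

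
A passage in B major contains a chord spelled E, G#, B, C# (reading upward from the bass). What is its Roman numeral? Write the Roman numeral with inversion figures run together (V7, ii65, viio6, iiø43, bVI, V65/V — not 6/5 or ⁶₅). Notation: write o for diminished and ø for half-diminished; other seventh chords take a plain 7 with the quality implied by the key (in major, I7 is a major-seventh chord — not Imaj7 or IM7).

ii65

Stacked in thirds the chord is C#-E-G#-B: a minor seventh chord on C#.
C# is scale degree 2 in B major, and a minor seventh chord on that degree is written ii7.
With E in the bass the chord is in first inversion, so the figured bass is 65.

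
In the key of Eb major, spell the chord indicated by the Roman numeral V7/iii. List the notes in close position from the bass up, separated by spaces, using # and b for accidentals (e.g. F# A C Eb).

D F# A C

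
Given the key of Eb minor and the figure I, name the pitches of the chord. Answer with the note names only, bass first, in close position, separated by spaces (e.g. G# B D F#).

I is the major tonic (Picardy third), borrowed from the parallel major. In Eb minor that root is Eb.
So the chord is Eb-G-Bb, a major triad.

Eb G Bb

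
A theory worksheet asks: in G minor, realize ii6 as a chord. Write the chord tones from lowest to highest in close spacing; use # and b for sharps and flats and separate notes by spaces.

C E A

Scale degree 2 in G minor is A; here the chord built on it is altered to a minor triad. ii6 is the minor supertonic, borrowed from the parallel major (the Dorian ii).
So the chord is A-C-E.
With the 6 figure the chord is in first inversion; from the bass C upward in close position it reads C-E-A.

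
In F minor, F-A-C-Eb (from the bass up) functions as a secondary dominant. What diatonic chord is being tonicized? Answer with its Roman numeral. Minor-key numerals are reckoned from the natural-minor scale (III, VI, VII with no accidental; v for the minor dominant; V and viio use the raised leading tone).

The chord is a dominant seventh chord on F.
A dominant resolves down a perfect fifth: F → Bb. In F minor, Bb is scale degree 4, i.e. iv.

iv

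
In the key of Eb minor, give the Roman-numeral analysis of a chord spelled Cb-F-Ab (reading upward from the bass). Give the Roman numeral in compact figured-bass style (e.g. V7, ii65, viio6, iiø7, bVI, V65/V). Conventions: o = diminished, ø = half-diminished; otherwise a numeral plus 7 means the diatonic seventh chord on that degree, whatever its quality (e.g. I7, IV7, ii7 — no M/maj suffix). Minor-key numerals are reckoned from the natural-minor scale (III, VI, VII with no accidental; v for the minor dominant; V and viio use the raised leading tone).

iio64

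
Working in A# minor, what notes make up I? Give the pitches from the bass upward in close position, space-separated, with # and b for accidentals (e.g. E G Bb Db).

A# C## E#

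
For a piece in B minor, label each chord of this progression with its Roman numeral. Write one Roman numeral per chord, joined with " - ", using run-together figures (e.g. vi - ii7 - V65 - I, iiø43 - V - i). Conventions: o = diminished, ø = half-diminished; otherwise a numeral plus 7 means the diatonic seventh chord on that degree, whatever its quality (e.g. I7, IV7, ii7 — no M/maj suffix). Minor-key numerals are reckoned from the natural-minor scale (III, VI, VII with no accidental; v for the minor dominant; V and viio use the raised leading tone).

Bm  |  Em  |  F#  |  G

i - iv - V - VI

Bm has root B, degree 1 in B minor, so i.
Em: minor triad on E = scale degree 4 → iv.
F# has root F#, degree 5 in B minor, so V.
G: root G is the submediant; major triad there is VI.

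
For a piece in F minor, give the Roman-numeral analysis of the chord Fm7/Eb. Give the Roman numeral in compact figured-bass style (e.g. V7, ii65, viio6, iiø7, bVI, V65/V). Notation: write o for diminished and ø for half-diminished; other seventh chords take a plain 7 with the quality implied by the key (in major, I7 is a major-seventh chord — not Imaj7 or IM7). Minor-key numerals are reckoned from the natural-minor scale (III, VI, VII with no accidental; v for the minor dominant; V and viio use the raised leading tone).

The pitches F-Ab-C-Eb form a minor seventh chord rooted on F.
In F minor, F is the tonic; the diatonic minor seventh chord there is i7.
With Eb in the bass the chord is in third inversion, so the figured bass is 42.

i42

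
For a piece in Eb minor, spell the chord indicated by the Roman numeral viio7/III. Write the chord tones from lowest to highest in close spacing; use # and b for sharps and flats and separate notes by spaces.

F Ab Cb Ebb

viio7/III is a secondary leading-tone chord. The target III is Gb in Eb minor; the applied chord is rooted a semitone below, on F.
Building a fully diminished seventh chord on F gives F-Ab-Cb-Ebb.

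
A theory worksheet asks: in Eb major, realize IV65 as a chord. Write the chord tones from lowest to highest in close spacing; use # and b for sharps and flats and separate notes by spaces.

The numeral's case and figure indicate a major seventh chord. In Eb major its root, the subdominant, is Ab.
That chord is spelled Ab-C-Eb-G.
The figured bass 65 indicates first inversion, placing the third (C) in the bass: C-Eb-G-Ab.

C Eb G Ab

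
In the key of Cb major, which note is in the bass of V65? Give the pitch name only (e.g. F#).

Bb

V in Cb major has root Gb; the chord is Gb-Bb-Db-Fb.
The figure 65 means first inversion — the third is in the bass.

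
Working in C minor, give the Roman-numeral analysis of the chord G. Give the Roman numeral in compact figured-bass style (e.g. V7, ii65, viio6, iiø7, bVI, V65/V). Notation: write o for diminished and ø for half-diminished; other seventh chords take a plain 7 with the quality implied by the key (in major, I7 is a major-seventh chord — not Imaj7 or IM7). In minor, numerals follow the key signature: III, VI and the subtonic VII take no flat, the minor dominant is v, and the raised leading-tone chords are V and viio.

V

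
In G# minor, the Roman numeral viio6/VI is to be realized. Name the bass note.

F#

The applied chord viio6/VI is rooted on D#: D#-F#-A.
The figure 6 means first inversion — the third is in the bass.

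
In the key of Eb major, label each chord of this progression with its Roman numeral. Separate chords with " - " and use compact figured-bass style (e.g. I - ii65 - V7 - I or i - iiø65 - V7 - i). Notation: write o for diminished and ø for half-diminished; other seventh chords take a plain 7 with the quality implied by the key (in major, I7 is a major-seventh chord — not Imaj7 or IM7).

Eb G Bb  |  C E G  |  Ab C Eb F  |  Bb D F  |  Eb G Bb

I - V/ii - ii65 - V - I

Eb-G-Bb: major triad on Eb = scale degree 1 → I.
C-E-G: chromatic; C is V of ii, so V/ii.
Ab-C-Eb-F has root F, degree 2 in Eb major, so ii65.
Bb-D-F: major triad on Bb = scale degree 5 → V.
Eb-G-Bb: major triad on Eb = scale degree 1 → I.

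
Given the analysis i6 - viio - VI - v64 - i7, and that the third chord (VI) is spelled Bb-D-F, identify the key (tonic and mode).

D minor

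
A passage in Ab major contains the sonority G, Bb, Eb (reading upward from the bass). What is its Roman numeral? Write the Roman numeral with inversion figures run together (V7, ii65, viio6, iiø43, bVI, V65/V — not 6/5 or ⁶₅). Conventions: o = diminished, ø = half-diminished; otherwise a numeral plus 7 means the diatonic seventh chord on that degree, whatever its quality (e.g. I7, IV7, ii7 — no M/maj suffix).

V6

Stacked in thirds the chord is Eb-G-Bb: a major triad on Eb.
Eb is scale degree 5 in Ab major, and a major triad on that degree is written V.
With G in the bass the chord is in first inversion, so the figured bass is 6.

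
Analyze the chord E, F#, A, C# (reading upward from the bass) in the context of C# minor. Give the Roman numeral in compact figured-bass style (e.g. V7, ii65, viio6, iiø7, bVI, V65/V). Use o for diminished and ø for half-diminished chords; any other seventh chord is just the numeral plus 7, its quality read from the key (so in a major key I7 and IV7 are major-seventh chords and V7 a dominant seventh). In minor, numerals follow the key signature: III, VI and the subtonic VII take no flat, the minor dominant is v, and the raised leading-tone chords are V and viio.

iv42

Stacked in thirds the chord is F#-A-C#-E: a minor seventh chord on F#.
F# is scale degree 4 in C# minor, and a minor seventh chord on that degree is written iv7.
With E in the bass the chord is in third inversion, so the figured bass is 42.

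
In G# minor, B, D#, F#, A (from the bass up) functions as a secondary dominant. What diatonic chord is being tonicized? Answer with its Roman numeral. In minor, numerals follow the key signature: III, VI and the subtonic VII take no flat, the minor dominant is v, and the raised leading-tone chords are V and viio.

VI

The chord is a dominant seventh chord on B.
A dominant resolves down a perfect fifth: B → E. In G# minor, E is scale degree 6, i.e. VI.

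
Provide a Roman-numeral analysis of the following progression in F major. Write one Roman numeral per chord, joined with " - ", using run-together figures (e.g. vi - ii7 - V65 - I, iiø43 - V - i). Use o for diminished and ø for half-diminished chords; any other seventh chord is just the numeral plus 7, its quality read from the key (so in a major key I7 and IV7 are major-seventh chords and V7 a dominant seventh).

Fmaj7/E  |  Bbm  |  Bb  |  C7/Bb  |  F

Fmaj7/E has root F, degree 1 in F major, so I42.
Bbm: minor triad on Bb — chromatic; iv (borrowed from the parallel minor).
Bb: major triad on Bb = scale degree 4 → IV.
C7/Bb: dominant seventh chord on C = scale degree 5 → V42.
F: major triad on F = scale degree 1 → I.

I42 - iv - IV - V42 - I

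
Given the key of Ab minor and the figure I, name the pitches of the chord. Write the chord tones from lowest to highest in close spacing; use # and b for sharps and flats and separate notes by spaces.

Scale degree 1 in Ab minor is Ab; here the chord built on it is altered to a major triad. I is the major tonic (Picardy third), borrowed from the parallel major.
So the chord is Ab-C-Eb, a major triad.

Ab C Eb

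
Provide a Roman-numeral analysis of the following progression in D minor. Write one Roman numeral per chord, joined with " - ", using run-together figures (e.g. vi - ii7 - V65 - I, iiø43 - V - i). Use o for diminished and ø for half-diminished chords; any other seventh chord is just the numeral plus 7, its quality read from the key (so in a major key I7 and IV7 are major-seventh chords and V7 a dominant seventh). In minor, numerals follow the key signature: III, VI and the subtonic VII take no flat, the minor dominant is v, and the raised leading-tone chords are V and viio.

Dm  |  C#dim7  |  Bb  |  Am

i - viio7 - VI - v

Dm: minor triad on D = scale degree 1 → i.
C#dim7: root C# is the leading tone; fully diminished seventh chord there is viio7.
Bb has root Bb, degree 6 in D minor, so VI.
Am: minor triad on A = scale degree 5 → v.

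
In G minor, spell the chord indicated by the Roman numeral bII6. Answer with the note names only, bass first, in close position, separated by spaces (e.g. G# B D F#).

C Eb Ab

Scale degree 2 in G minor is A; lowering it a half step gives Ab. bII6 is the Neapolitan sixth — a major triad on the lowered second degree, here in its customary first inversion.
So the chord is Ab-C-Eb, a major triad.
The figured bass 6 indicates first inversion, placing the third (C) in the bass: C-Eb-Ab.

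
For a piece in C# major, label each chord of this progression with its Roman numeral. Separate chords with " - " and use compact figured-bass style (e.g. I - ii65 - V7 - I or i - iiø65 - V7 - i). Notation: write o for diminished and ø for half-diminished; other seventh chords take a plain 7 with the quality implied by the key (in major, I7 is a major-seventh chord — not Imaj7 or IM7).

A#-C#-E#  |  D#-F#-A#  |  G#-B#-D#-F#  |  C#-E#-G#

A#-C#-E#: root A# is the submediant; minor triad there is vi.
D#-F#-A#: minor triad on D# = scale degree 2 → ii.
G#-B#-D#-F#: root G# is the dominant; dominant seventh chord there is V7.
C#-E#-G# has root C#, degree 1 in C# major, so I.

vi - ii - V7 - I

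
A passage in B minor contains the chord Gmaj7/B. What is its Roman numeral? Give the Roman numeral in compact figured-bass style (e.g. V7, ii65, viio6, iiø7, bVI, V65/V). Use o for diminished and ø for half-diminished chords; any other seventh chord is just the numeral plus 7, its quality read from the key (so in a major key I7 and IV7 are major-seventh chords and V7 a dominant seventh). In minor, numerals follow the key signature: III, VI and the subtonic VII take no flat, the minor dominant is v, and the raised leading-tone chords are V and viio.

The pitches G-B-D-F# form a major seventh chord rooted on G.
In B minor, G is the submediant; the diatonic major seventh chord there is VI7.
With B in the bass the chord is in first inversion, so the figured bass is 65.

VI65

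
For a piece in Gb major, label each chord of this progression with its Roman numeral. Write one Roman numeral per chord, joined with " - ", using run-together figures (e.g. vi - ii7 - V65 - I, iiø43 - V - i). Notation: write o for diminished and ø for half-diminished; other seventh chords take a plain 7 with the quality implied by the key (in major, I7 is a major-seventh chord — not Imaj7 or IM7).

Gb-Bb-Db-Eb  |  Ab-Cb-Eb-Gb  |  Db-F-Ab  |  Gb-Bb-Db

Gb-Bb-Db-Eb: root Eb is the submediant; minor seventh chord there is vi65.
Ab-Cb-Eb-Gb: minor seventh chord on Ab = scale degree 2 → ii7.
Db-F-Ab: root Db is the dominant; major triad there is V.
Gb-Bb-Db: major triad on Gb = scale degree 1 → I.

vi65 - ii7 - V - I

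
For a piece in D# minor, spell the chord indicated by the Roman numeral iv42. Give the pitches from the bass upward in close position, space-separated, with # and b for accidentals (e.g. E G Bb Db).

F# G# B D#

The numeral's case and figure indicate a minor seventh chord. In D# minor its root, the fourth degree, is G#.
Stacking thirds from G# gives G#-B-D#-F#.
The figured bass 42 indicates third inversion, placing the seventh (F#) in the bass: F#-G#-B-D#.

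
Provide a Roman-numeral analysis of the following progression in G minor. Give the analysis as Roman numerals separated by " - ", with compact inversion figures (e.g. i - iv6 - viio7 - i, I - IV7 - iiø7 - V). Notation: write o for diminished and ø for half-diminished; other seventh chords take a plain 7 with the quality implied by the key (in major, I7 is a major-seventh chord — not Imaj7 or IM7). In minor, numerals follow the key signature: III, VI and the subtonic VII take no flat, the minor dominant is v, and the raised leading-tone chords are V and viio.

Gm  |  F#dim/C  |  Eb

Gm has root G, degree 1 in G minor, so i.
F#dim/C: diminished triad on F# = scale degree 7 → viio64.
Eb has root Eb, degree 6 in G minor, so VI.

i - viio64 - VI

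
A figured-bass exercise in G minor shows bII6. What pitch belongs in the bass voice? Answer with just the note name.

bII in G minor has root Ab; the chord is Ab-C-Eb.
The figure 6 means first inversion — the third is in the bass.

C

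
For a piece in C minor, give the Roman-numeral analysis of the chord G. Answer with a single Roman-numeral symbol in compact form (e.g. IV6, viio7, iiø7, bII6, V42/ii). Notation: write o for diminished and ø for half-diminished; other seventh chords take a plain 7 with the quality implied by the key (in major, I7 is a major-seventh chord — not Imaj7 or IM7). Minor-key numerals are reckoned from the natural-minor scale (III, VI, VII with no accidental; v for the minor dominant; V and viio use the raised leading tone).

V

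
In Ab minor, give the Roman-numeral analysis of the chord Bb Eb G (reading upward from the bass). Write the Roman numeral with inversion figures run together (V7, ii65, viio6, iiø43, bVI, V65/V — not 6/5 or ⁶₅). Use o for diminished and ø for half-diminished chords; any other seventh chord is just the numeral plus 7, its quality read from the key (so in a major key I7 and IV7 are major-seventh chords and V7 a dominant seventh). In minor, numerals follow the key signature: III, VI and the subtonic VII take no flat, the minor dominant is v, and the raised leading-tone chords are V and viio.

Stacked in thirds the chord is Eb-G-Bb: a major triad on Eb.
In Ab minor, Eb is the dominant; the diatonic major triad there is V.
With Bb in the bass the chord is in second inversion, so the figured bass is 64.

V64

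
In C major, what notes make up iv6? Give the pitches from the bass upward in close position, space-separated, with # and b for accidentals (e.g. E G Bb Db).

Ab C F

Scale degree 4 in C major is F; here the chord built on it is altered to a minor triad. iv6 is the minor subdominant, borrowed from the parallel minor.
So the chord is F-Ab-C, a minor triad.
The figured bass 6 indicates first inversion, placing the third (Ab) in the bass: Ab-C-F.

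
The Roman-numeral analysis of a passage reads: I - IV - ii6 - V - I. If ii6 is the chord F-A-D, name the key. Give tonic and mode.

C major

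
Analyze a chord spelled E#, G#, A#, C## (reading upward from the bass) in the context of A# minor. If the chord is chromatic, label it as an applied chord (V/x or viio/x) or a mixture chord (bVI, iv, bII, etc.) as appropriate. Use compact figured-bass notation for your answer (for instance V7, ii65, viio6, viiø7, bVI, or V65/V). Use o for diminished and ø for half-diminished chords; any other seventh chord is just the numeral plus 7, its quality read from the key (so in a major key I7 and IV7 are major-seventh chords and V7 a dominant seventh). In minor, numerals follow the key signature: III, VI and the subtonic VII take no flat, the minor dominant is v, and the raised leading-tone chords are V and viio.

V43/iv

The pitches A#-C##-E#-G# form a dominant seventh chord rooted on A#.
A# is not a diatonic chord root with this quality in A# minor, but it lies a perfect fifth above D# (iv), so the chord functions as an applied dominant of iv.
With E# in the bass the chord is in second inversion, so the figured bass is 43.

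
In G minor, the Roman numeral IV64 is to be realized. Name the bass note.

IV in G minor has root C; the chord is C-E-G.
The figure 64 means second inversion — the fifth is in the bass.

G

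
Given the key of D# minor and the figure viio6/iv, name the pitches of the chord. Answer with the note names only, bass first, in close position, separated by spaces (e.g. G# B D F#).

A# C# F##

The slash marks an applied leading-tone chord: viio of iv. In D# minor, iv is G#, so the leading tone to it is F##, a half step below.
Building a diminished triad on F## gives F##-A#-C#.
The figured bass 6 indicates first inversion, placing the third (A#) in the bass: A#-C#-F##.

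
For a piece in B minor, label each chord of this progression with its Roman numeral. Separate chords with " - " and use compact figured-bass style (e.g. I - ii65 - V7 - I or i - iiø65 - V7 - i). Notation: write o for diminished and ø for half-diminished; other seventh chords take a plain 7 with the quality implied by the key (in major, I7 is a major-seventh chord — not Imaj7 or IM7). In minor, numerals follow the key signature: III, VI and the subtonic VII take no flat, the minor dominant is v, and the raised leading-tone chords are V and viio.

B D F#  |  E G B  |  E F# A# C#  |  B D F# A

i - iv - V42 - i7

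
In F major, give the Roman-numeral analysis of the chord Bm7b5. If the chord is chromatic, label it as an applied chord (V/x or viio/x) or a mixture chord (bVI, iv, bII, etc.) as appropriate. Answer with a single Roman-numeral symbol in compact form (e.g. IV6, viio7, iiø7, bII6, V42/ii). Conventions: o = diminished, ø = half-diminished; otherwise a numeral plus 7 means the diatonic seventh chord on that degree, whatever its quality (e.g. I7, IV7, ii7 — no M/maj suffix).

viiø7/V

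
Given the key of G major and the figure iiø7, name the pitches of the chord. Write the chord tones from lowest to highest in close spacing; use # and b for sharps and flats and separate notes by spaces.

Scale degree 2 in G major is A; here the chord built on it is altered to a half-diminished seventh chord. iiø7 is the half-diminished supertonic seventh, borrowed from the parallel minor.
So the chord is A-C-Eb-G, a half-diminished seventh chord.

A C Eb G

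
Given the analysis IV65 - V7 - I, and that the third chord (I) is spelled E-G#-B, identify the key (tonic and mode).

E major

I is given as E-G#-B — a major triad with root E.
If E is scale degree 1 and the mode makes that degree carry a major triad, the tonic is E and the mode is major.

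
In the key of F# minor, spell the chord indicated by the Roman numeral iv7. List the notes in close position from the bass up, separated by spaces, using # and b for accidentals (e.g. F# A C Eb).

In F# minor, the subdominant is B, and the diatonic chord built there is a minor seventh chord.
Stacking thirds from B gives B-D-F#-A.

B D F# A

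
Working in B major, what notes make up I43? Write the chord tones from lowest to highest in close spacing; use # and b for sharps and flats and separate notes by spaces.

F# A# B D#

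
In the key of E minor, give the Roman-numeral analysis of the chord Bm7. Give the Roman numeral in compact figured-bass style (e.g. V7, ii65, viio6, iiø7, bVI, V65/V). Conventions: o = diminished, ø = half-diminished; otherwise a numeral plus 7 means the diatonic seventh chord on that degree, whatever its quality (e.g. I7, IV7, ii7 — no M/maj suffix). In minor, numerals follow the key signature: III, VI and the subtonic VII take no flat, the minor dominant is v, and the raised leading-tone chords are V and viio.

Stacked in thirds the chord is B-D-F#-A: a minor seventh chord on B.
In E minor, B is the dominant; the diatonic minor seventh chord there is v7.

v7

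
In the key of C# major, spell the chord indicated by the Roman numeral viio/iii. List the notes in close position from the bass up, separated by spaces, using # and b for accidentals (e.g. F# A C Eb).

D## F## A#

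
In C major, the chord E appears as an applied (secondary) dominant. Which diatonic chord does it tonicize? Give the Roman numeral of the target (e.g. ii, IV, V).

The chord is a major triad on E.
A dominant resolves down a perfect fifth: E → A. In C major, A is scale degree 6, i.e. vi.

vi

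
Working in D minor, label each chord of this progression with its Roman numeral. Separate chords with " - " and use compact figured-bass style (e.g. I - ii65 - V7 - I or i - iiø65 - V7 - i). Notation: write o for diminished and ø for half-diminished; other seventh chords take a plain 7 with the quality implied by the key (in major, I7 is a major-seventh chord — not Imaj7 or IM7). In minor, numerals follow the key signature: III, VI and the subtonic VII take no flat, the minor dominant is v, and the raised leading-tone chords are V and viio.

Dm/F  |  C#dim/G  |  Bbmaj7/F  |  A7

i6 - viio64 - VI43 - V7

Dm/F: root D is the tonic; minor triad there is i6.
C#dim/G has root C#, degree 7 in D minor, so viio64.
Bbmaj7/F: root Bb is the submediant; major seventh chord there is VI43.
A7: dominant seventh chord on A = scale degree 5 → V7.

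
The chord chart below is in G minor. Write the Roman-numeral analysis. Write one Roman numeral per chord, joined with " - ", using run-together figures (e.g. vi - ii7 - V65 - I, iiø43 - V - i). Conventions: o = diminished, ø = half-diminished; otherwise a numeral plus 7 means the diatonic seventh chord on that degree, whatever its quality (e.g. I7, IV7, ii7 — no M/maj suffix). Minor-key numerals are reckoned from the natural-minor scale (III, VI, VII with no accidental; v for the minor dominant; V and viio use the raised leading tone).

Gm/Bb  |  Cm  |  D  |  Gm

i6 - iv - V - i

Gm/Bb: minor triad on G = scale degree 1 → i6.
Cm: minor triad on C = scale degree 4 → iv.
D has root D, degree 5 in G minor, so V.
Gm: minor triad on G = scale degree 1 → i.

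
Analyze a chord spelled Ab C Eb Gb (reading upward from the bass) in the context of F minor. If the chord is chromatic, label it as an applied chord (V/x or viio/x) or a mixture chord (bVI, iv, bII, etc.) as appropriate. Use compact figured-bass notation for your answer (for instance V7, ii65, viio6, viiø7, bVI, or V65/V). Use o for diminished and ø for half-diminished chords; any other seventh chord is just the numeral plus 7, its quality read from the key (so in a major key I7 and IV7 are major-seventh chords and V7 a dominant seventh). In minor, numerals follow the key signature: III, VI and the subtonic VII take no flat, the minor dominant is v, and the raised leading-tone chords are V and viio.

The pitches Ab-C-Eb-Gb form a dominant seventh chord rooted on Ab.
Ab is not a diatonic chord root with this quality in F minor, but it lies a perfect fifth above Db (VI), so the chord functions as an applied dominant of VI.

V7/VI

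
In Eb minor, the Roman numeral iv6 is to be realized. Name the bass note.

Cb

iv in Eb minor has root Ab; the chord is Ab-Cb-Eb.
The figure 6 means first inversion — the third is in the bass.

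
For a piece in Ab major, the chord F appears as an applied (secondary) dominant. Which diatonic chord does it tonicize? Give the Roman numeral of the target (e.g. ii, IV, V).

ii

The chord is a major triad on F.
A dominant resolves down a perfect fifth: F → Bb. In Ab major, Bb is scale degree 2, i.e. ii.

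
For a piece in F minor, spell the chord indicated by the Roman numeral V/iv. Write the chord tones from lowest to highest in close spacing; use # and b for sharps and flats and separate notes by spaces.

F A C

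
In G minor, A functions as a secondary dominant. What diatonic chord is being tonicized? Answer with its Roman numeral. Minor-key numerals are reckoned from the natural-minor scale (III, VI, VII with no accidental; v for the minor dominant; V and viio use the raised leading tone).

V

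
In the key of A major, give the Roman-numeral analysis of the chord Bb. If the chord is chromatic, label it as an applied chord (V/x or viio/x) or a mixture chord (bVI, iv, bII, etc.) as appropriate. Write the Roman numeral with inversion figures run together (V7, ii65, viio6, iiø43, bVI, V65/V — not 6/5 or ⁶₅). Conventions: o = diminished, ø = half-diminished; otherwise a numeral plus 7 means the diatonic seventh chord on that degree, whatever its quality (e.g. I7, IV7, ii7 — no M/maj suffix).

Stacked in thirds the chord is Bb-D-F: a major triad on Bb.
Bb is the lowered second degree of A major (diatonic 2 would be B). This is the Neapolitan chord — a major triad on the lowered second degree.

bII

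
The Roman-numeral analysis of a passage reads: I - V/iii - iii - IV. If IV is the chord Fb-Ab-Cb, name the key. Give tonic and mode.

The anchor chord is a major triad on Fb, labeled IV.
Counting down 3 scale steps from Fb places the tonic on Cb; a major triad on degree 4 is diatonic only in major.

Cb major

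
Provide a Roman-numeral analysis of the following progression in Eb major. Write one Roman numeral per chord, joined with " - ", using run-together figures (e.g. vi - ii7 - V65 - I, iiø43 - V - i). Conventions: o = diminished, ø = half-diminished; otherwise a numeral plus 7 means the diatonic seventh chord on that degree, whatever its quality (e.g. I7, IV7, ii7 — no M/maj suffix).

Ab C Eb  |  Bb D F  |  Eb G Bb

IV - V - I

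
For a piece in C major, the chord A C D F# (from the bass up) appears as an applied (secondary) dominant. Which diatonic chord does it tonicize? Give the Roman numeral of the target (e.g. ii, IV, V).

V

The chord is a dominant seventh chord on D.
A dominant resolves down a perfect fifth: D → G. In C major, G is scale degree 5, i.e. V.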